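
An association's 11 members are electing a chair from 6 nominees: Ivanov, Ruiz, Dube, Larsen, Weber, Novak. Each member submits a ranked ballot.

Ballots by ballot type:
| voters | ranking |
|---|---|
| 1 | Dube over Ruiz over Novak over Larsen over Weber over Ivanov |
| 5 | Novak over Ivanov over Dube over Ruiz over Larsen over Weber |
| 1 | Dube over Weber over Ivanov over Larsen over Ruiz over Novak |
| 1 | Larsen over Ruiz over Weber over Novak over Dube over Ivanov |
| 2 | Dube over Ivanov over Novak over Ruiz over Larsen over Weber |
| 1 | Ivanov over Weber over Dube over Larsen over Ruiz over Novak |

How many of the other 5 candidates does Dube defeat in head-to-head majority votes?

Dube against each rival (11 voters):
Dube vs Ivanov: 5 to 6, Ivanov.
Dube–Ruiz: Dube 10–1.
Dube vs Larsen: Dube is ranked higher on 1+5+1+2+1 = 10 ballots, Larsen on 1. Dube wins 10–1.
Dube vs Weber: 9 to 2, Dube.
Dube vs Novak: Novak, 6–5.
Dube beats Ruiz, Larsen, Weber; loses to Ivanov, Novak — 3 pairwise wins.

3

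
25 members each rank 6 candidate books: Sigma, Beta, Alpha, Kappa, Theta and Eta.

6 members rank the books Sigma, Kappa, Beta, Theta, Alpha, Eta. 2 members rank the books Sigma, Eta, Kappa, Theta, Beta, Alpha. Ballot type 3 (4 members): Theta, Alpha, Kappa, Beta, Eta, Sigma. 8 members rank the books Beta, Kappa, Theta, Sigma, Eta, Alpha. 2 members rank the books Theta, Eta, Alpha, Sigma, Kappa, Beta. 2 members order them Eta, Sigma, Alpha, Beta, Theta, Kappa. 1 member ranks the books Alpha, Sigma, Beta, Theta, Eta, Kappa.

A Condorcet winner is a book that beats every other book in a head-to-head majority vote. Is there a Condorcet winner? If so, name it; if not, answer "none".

Check each pair by majority over 25 ballots:
Sigma–Beta: Sigma 13–12.
Sigma vs Alpha: Sigma wins 18–7.
Sigma vs Kappa: Sigma, 13–12.
Sigma vs Theta: Theta, 14–11.
Sigma vs Eta: Sigma, 17–8.
Beta vs Alpha: Beta wins 16–9.
Beta vs Kappa: Kappa wins 14–11.
Beta vs Theta: Beta, 17–8.
Beta–Eta: Beta 19–6.
Alpha vs Kappa: Kappa, 16–9.
Alpha vs Theta: Theta wins 22–3.
Alpha vs Eta: Eta, 14–11.
Kappa–Theta: Kappa 16–9.
Kappa–Eta: Kappa 18–7.
Theta vs Eta: Theta, 21–4.
No book is unbeaten: Sigma loses to Theta; Beta loses to Sigma; Alpha loses to Sigma; Kappa loses to Sigma; Theta loses to Beta; Eta loses to Sigma. In particular Sigma → Beta → Theta → Sigma is a majority cycle — no Condorcet winner exists.

none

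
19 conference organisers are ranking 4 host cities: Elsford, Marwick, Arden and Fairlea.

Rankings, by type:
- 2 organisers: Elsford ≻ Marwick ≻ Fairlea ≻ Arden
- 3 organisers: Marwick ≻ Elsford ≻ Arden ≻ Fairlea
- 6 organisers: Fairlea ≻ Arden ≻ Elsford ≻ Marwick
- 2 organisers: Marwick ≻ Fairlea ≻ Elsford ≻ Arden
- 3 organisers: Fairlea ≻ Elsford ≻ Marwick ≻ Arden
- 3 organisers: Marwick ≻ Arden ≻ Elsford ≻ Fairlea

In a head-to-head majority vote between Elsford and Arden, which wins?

Elsford

Ballots ranking Elsford above Arden: 2 + 3 + 2 + 3 = 10.
Ballots ranking Arden above Elsford: 19 − 10 = 9.
Elsford wins the head-to-head 10–9.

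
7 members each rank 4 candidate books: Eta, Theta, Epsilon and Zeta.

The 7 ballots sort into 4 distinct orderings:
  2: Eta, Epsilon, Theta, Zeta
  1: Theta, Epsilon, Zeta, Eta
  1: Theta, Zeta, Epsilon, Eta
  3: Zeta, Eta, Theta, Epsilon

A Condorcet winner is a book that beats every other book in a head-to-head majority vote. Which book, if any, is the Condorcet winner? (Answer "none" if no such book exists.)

none

Check each pair by majority over 7 ballots:
Eta vs Theta: Eta preferred on 2+3 = 5 ballots; Eta wins 5–2.
Eta vs Epsilon: 5 to 2, Eta.
Eta vs Zeta: Eta preferred on 2 ballots; Zeta wins 5–2.
Theta vs Epsilon: 1+1+3 = 5 for Theta, 2 for Epsilon — Theta by 5–2.
Theta vs Zeta: 2+1+1 = 4 for Theta, 3 for Zeta — Theta by 4–3.
Epsilon vs Zeta: Epsilon is ranked higher on 2+1 = 3 ballots, Zeta on 4. Zeta wins 4–3.
Every book loses at least once (Eta loses to Zeta; Theta loses to Eta; Epsilon loses to Eta; Zeta loses to Theta). The majority relation contains the cycle Eta → Theta → Zeta → Eta, so there is no Condorcet winner.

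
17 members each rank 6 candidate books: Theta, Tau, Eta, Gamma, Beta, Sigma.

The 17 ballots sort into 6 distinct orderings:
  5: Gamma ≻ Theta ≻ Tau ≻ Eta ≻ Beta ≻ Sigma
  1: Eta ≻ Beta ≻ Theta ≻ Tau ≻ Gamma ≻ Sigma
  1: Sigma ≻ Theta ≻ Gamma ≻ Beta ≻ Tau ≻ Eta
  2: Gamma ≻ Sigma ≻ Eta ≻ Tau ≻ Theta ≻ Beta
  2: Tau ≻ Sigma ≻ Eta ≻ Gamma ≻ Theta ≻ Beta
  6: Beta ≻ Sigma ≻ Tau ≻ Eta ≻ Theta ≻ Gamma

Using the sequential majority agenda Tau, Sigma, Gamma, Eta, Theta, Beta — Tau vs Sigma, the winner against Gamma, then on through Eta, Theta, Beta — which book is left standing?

Round 1: Tau vs Sigma — 8–9, Sigma advances.
Round 2: Sigma vs Gamma — 9–8, Sigma advances.
Round 3: Sigma vs Eta — 11–6, Sigma advances.
Round 4: Sigma vs Theta — 11–6, Sigma advances.
Round 5: Sigma vs Beta — 5–12, Beta advances.
Beta survives the agenda.

Beta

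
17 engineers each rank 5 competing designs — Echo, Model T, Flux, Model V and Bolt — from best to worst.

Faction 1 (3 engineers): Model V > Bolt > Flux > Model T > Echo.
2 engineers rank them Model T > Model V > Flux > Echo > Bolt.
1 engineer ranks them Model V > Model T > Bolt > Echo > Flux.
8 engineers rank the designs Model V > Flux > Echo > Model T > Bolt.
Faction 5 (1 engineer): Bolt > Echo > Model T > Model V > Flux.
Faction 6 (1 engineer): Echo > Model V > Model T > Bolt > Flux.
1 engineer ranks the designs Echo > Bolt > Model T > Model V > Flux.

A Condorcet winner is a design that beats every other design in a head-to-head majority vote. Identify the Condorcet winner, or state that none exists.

Model V

Head-to-head results (17 engineers):
Echo vs Model T: 8+1+1+1 = 11 for Echo, 6 for Model T — Echo by 11–6.
Echo vs Flux: Echo preferred on 1+1+1+1 = 4 ballots; Flux wins 13–4.
Echo–Model V: Model V 14–3.
Echo vs Bolt: Echo wins 12–5.
Model T vs Flux: Model T is ranked higher on 2+1+1+1+1 = 6 ballots, Flux on 11. Flux wins 11–6.
Model T vs Model V: Model T preferred on 2+1+1 = 4 ballots; Model V wins 13–4.
Model T vs Bolt: 2+1+8+1 = 12 for Model T, 5 for Bolt — Model T by 12–5.
Flux vs Model V: Model V, 17–0.
Flux vs Bolt: Flux wins 10–7.
Model V vs Bolt: 15 to 2, Model V.
Model V wins every pairwise contest, so Model V is the Condorcet winner.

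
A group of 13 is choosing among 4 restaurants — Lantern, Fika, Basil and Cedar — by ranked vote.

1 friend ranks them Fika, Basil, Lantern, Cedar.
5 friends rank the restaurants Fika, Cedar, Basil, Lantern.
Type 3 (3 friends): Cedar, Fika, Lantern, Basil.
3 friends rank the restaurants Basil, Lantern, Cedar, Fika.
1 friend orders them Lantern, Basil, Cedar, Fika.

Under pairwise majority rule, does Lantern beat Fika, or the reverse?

Fika

Ballots ranking Lantern above Fika: 3 + 1 = 4.
Ballots ranking Fika above Lantern: 13 − 4 = 9.
Fika wins the head-to-head 9–4.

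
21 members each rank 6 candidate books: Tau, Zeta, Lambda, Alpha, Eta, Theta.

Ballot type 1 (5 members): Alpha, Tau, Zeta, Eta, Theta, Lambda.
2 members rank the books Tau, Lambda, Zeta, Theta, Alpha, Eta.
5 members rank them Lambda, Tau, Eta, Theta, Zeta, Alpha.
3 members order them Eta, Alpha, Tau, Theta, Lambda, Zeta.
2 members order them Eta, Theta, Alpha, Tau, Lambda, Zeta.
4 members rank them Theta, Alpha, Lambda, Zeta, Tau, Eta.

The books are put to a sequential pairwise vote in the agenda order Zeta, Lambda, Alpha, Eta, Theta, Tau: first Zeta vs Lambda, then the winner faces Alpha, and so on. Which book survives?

Round 1: Zeta vs Lambda — 5–16, Lambda advances.
Round 2: Lambda vs Alpha — 7–14, Alpha advances.
Round 3: Alpha vs Eta — 11–10, Alpha advances.
Round 4: Alpha vs Theta — 8–13, Theta advances.
Round 5: Theta vs Tau — 6–15, Tau advances.
The agenda winner is Tau.

Tau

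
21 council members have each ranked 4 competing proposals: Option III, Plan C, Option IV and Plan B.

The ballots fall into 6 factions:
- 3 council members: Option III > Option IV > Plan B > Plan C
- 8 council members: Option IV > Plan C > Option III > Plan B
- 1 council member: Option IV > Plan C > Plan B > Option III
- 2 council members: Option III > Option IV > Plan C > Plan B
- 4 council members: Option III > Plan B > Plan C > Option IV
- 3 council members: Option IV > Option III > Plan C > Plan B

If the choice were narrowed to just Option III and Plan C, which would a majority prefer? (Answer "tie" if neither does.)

Ballots ranking Option III above Plan C: 3 + 2 + 4 + 3 = 12.
Ballots ranking Plan C above Option III: 21 − 12 = 9.
Option III wins the head-to-head 12–9.

Option III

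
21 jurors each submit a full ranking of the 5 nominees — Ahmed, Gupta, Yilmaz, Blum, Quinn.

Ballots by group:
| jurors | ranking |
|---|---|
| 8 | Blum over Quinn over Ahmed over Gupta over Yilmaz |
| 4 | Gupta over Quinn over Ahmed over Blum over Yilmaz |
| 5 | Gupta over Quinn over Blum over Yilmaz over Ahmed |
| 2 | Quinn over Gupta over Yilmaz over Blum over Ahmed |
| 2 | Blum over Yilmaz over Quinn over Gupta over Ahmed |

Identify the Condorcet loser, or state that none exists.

Pairwise majorities:
Ahmed vs Gupta: Gupta wins 13–8.
Ahmed vs Yilmaz: Ahmed preferred on 8+4 = 12 ballots; Ahmed wins 12–9.
Ahmed vs Blum: Ahmed preferred on 4 ballots; Blum wins 17–4.
Ahmed vs Quinn: Ahmed is ranked higher on 0 ballots, Quinn on 21. Quinn wins 21–0.
Gupta vs Yilmaz: 8+4+5+2 = 19 for Gupta, 2 for Yilmaz — Gupta by 19–2.
Gupta vs Blum: Gupta preferred on 4+5+2 = 11 ballots; Gupta wins 11–10.
Gupta vs Quinn: Quinn wins 12–9.
Yilmaz vs Blum: Yilmaz preferred on 2 ballots; Blum wins 19–2.
Yilmaz–Quinn: Quinn 19–2.
Blum vs Quinn: Quinn wins 11–10.
Only Yilmaz has no wins; Yilmaz is the Condorcet loser.

Yilmaz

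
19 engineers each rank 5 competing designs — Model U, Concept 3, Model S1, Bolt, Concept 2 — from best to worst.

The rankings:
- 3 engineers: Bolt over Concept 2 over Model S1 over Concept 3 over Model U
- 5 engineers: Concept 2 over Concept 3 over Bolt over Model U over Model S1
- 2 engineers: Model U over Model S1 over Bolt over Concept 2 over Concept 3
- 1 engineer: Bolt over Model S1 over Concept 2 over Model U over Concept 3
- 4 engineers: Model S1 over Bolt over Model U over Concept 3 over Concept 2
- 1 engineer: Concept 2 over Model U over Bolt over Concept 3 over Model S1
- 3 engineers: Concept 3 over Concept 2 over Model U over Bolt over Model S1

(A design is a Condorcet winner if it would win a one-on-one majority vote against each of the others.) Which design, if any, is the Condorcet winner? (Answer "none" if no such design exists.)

Bolt

Check each pair by majority over 19 ballots:
Model U vs Concept 3: Concept 3, 11–8.
Model U vs Model S1: 5+2+1+3 = 11 for Model U, 8 for Model S1 — Model U by 11–8.
Model U–Bolt: Bolt 13–6.
Model U vs Concept 2: 2+4 = 6 for Model U, 13 for Concept 2 — Concept 2 by 13–6.
Concept 3–Model S1: Model S1 10–9.
Concept 3–Bolt: Bolt 11–8.
Concept 3 vs Concept 2: 4+3 = 7 for Concept 3, 12 for Concept 2 — Concept 2 by 12–7.
Model S1 vs Bolt: Model S1 preferred on 2+4 = 6 ballots; Bolt wins 13–6.
Model S1–Concept 2: Concept 2 12–7.
Bolt vs Concept 2: 10 to 9, Bolt.
Bolt beats each of Model U, Concept 3, Model S1, Concept 2 — Bolt is the Condorcet winner.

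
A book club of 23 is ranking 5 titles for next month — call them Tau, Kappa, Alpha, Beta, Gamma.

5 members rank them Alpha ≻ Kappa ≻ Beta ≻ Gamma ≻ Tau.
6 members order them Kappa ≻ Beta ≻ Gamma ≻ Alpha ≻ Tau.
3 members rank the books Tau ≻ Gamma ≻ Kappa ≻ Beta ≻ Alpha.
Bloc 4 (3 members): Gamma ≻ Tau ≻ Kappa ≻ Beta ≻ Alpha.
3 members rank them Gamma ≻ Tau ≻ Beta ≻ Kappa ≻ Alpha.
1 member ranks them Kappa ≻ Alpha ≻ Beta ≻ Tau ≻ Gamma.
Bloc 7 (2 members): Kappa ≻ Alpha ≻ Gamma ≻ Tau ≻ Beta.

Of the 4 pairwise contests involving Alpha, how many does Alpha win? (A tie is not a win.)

Alpha against each rival (23 members):
Alpha vs Tau: 5+6+1+2 = 14 for Alpha, 9 for Tau — Alpha by 14–9.
Alpha vs Kappa: Kappa, 18–5.
Alpha–Beta: Beta 15–8.
Alpha vs Gamma: 8 to 15, Gamma.
Alpha beats Tau; loses to Kappa, Beta, Gamma — 1 pairwise win.

1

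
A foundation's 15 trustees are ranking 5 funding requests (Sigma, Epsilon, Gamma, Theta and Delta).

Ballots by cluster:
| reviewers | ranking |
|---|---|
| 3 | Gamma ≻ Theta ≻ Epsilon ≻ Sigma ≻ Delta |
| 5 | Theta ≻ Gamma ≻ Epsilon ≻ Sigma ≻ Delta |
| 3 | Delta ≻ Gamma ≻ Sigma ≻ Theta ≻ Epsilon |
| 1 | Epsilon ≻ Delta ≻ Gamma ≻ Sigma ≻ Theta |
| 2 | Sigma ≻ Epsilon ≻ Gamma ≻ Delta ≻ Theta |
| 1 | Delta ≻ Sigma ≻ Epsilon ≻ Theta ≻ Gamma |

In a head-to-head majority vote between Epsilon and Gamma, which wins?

Gamma

Ballots ranking Epsilon above Gamma: 1 + 2 + 1 = 4.
Ballots ranking Gamma above Epsilon: 15 − 4 = 11.
Gamma wins the head-to-head 11–4.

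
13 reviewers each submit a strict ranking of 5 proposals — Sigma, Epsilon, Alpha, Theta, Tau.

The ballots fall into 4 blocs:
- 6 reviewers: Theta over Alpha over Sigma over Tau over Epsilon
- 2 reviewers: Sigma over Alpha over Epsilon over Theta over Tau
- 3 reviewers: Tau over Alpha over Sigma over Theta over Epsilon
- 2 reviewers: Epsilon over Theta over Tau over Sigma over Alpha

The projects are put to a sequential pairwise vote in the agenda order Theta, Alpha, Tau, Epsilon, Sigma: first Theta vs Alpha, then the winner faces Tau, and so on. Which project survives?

Round 1: Theta vs Alpha — 8–5, Theta advances.
Round 2: Theta vs Tau — 10–3, Theta advances.
Round 3: Theta vs Epsilon — 9–4, Theta advances.
Round 4: Theta vs Sigma — 8–5, Theta advances.
The agenda winner is Theta.

Theta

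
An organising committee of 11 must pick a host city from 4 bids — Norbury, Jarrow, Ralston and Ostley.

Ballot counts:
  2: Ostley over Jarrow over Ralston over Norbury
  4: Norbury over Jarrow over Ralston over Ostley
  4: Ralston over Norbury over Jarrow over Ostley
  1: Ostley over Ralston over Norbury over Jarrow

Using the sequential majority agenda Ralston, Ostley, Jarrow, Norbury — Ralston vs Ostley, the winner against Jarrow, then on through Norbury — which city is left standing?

Norbury

Round 1: Ralston vs Ostley — 8–3, Ralston advances.
Round 2: Ralston vs Jarrow — 5–6, Jarrow advances.
Round 3: Jarrow vs Norbury — 2–9, Norbury advances.
Norbury survives the agenda.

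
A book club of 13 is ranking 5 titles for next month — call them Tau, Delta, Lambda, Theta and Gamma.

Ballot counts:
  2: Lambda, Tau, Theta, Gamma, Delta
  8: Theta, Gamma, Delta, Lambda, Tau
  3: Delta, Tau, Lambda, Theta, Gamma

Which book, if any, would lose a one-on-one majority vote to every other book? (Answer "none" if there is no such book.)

Tau

Pairwise majorities:
Tau vs Delta: Tau is ranked higher on 2 ballots, Delta on 11. Delta wins 11–2.
Tau vs Lambda: Lambda wins 10–3.
Tau vs Theta: Theta, 8–5.
Tau vs Gamma: 2+3 = 5 for Tau, 8 for Gamma — Gamma by 8–5.
Delta vs Lambda: Delta, 11–2.
Delta vs Theta: 3 to 10, Theta.
Delta vs Gamma: 3 for Delta, 10 for Gamma — Gamma by 10–3.
Lambda–Theta: Theta 8–5.
Lambda vs Gamma: 2+3 = 5 for Lambda, 8 for Gamma — Gamma by 8–5.
Theta–Gamma: Theta 13–0.
Only Tau has no wins; Tau is the Condorcet loser.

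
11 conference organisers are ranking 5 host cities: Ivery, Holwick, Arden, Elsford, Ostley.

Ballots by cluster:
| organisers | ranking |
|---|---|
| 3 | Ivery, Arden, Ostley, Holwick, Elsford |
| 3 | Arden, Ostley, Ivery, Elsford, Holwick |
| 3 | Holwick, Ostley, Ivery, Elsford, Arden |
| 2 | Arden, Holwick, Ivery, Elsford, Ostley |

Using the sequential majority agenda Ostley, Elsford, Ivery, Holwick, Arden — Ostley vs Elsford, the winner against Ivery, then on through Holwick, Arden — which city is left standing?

Round 1: Ostley vs Elsford — 9–2, Ostley advances.
Round 2: Ostley vs Ivery — 6–5, Ostley advances.
Round 3: Ostley vs Holwick — 6–5, Ostley advances.
Round 4: Ostley vs Arden — 3–8, Arden advances.
Arden survives the agenda.

Arden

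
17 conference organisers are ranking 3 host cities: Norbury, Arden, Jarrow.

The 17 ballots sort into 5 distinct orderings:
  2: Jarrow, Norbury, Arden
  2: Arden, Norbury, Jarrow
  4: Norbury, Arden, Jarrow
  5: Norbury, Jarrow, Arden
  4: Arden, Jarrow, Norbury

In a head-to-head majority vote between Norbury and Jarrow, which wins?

Ballots ranking Norbury above Jarrow: 2 + 4 + 5 = 11.
Ballots ranking Jarrow above Norbury: 17 − 11 = 6.
Norbury wins the head-to-head 11–6.

Norbury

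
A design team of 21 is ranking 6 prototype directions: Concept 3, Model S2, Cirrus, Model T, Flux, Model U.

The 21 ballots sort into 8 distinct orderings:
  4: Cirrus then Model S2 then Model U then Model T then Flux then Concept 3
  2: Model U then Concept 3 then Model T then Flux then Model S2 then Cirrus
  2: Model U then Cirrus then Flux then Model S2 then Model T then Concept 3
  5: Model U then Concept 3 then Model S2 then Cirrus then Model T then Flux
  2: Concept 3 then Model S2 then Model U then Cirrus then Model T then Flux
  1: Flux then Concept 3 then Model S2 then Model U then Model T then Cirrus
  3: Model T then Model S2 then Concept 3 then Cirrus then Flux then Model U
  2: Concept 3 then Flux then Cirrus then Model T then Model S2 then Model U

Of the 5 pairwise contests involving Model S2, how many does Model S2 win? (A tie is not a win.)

Model S2 against each rival (21 engineers):
Model S2–Concept 3: Concept 3 12–9.
Model S2 vs Cirrus: Model S2 wins 13–8.
Model S2 vs Model T: 14 to 7, Model S2.
Model S2–Flux: Model S2 14–7.
Model S2 vs Model U: Model S2 wins 12–9.
Model S2 beats Cirrus, Model T, Flux, Model U; loses to Concept 3 — 4 pairwise wins.

4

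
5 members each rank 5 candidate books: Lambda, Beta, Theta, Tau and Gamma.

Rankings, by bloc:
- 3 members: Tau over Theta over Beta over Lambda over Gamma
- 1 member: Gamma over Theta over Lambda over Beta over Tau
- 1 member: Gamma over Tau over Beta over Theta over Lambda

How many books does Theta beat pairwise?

3

Theta against each rival (5 members):
Theta vs Lambda: Theta, 5–0.
Theta vs Beta: Theta, 4–1.
Theta vs Tau: 1 for Theta, 4 for Tau — Tau by 4–1.
Theta vs Gamma: Theta preferred on 3 ballots; Theta wins 3–2.
Theta beats Lambda, Beta, Gamma; loses to Tau — 3 pairwise wins.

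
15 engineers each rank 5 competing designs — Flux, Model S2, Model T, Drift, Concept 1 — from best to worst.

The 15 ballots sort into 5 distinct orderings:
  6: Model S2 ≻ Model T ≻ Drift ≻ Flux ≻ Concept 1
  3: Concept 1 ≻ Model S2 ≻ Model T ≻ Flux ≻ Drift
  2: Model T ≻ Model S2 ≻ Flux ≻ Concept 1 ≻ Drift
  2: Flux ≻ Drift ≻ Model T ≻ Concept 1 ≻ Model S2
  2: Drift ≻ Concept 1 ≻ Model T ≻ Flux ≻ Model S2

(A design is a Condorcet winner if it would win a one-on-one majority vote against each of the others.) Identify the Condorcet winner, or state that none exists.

Check each pair by majority over 15 ballots:
Flux vs Model S2: Model S2 wins 11–4.
Flux vs Model T: Model T, 13–2.
Flux vs Drift: Drift wins 8–7.
Flux vs Concept 1: Flux, 10–5.
Model S2 vs Model T: Model S2, 9–6.
Model S2–Drift: Model S2 11–4.
Model S2 vs Concept 1: Model S2 wins 8–7.
Model T vs Drift: Model T, 11–4.
Model T–Concept 1: Model T 10–5.
Drift–Concept 1: Drift 10–5.
Model S2 beats each of Flux, Model T, Drift, Concept 1 — Model S2 is the Condorcet winner.

Model S2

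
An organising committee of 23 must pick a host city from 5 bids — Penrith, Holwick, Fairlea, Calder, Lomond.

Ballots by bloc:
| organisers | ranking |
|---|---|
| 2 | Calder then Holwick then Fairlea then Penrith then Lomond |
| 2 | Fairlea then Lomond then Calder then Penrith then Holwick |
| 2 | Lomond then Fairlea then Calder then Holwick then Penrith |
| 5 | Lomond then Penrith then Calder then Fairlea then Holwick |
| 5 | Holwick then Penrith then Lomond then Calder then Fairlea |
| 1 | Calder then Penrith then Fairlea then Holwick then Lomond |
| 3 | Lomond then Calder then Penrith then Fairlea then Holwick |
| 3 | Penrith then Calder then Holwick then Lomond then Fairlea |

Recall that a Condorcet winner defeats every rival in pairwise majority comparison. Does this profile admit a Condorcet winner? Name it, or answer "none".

Lomond

Check each pair by majority over 23 ballots:
Penrith vs Holwick: Penrith wins 14–9.
Penrith vs Fairlea: Penrith preferred on 5+5+1+3+3 = 17 ballots; Penrith wins 17–6.
Penrith vs Calder: Penrith, 13–10.
Penrith–Lomond: Lomond 12–11.
Holwick–Fairlea: Fairlea 13–10.
Holwick–Calder: Calder 18–5.
Holwick vs Lomond: Lomond, 12–11.
Fairlea vs Calder: Fairlea preferred on 2+2 = 4 ballots; Calder wins 19–4.
Fairlea vs Lomond: Fairlea preferred on 2+2+1 = 5 ballots; Lomond wins 18–5.
Calder vs Lomond: 6 to 17, Lomond.
Lomond beats each of Penrith, Holwick, Fairlea, Calder — Lomond is the Condorcet winner.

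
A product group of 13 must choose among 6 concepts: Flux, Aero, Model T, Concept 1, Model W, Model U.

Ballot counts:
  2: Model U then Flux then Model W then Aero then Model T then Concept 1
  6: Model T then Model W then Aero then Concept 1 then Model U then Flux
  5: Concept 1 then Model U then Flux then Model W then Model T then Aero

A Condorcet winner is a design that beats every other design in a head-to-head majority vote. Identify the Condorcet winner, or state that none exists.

Check each pair by majority over 13 ballots:
Flux vs Aero: Flux is ranked higher on 2+5 = 7 ballots, Aero on 6. Flux wins 7–6.
Flux vs Model T: 2+5 = 7 for Flux, 6 for Model T — Flux by 7–6.
Flux vs Concept 1: Flux is ranked higher on 2 ballots, Concept 1 on 11. Concept 1 wins 11–2.
Flux vs Model W: Flux preferred on 2+5 = 7 ballots; Flux wins 7–6.
Flux vs Model U: Flux is ranked higher on 0 ballots, Model U on 13. Model U wins 13–0.
Aero vs Model T: Aero preferred on 2 ballots; Model T wins 11–2.
Aero vs Concept 1: Aero preferred on 2+6 = 8 ballots; Aero wins 8–5.
Aero vs Model W: 0 to 13, Model W.
Aero vs Model U: 6 for Aero, 7 for Model U — Model U by 7–6.
Model T vs Concept 1: 2+6 = 8 for Model T, 5 for Concept 1 — Model T by 8–5.
Model T vs Model W: Model T is ranked higher on 6 ballots, Model W on 7. Model W wins 7–6.
Model T vs Model U: 6 for Model T, 7 for Model U — Model U by 7–6.
Concept 1 vs Model W: Concept 1 is ranked higher on 5 ballots, Model W on 8. Model W wins 8–5.
Concept 1 vs Model U: Concept 1 is ranked higher on 6+5 = 11 ballots, Model U on 2. Concept 1 wins 11–2.
Model W vs Model U: Model W preferred on 6 ballots; Model U wins 7–6.
No design is unbeaten: Flux loses to Concept 1; Aero loses to Flux; Model T loses to Flux; Concept 1 loses to Aero; Model W loses to Flux; Model U loses to Concept 1. In particular Flux beats Aero beats Concept 1 beats Flux is a majority cycle — no Condorcet winner exists.

none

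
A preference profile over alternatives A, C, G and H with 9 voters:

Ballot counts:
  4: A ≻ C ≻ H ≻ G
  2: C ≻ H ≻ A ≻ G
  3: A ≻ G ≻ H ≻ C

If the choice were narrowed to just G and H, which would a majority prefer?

Ballots ranking G above H: 3.
Ballots ranking H above G: 9 − 3 = 6.
H wins the head-to-head 6–3.

H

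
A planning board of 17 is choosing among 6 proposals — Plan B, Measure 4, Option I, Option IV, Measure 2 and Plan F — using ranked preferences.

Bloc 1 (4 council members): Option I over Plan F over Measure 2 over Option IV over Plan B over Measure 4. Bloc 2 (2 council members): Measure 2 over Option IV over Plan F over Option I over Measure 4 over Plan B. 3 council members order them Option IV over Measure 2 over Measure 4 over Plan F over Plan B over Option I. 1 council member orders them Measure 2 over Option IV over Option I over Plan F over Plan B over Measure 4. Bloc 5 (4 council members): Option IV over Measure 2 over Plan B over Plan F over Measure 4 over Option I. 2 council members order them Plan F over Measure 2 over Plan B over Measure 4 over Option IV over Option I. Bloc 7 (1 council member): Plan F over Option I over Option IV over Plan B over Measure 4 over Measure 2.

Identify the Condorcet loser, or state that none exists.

Option I

Head-to-head results (17 council members):
Plan B vs Measure 4: Plan B wins 12–5.
Plan B–Option I: Plan B 9–8.
Plan B vs Option IV: Plan B preferred on 2 ballots; Option IV wins 15–2.
Plan B vs Measure 2: 1 to 16, Measure 2.
Plan B vs Plan F: Plan B preferred on 4 ballots; Plan F wins 13–4.
Measure 4 vs Option I: Measure 4 is ranked higher on 3+4+2 = 9 ballots, Option I on 8. Measure 4 wins 9–8.
Measure 4 vs Option IV: 2 for Measure 4, 15 for Option IV — Option IV by 15–2.
Measure 4 vs Measure 2: 1 for Measure 4, 16 for Measure 2 — Measure 2 by 16–1.
Measure 4 vs Plan F: Plan F wins 14–3.
Option I vs Option IV: Option I preferred on 4+1 = 5 ballots; Option IV wins 12–5.
Option I vs Measure 2: Measure 2, 12–5.
Option I vs Plan F: 5 to 12, Plan F.
Option IV vs Measure 2: Measure 2, 9–8.
Option IV vs Plan F: 2+3+1+4 = 10 for Option IV, 7 for Plan F — Option IV by 10–7.
Measure 2 vs Plan F: Measure 2 preferred on 2+3+1+4 = 10 ballots; Measure 2 wins 10–7.
Option I is beaten in every head-to-head and is the Condorcet loser.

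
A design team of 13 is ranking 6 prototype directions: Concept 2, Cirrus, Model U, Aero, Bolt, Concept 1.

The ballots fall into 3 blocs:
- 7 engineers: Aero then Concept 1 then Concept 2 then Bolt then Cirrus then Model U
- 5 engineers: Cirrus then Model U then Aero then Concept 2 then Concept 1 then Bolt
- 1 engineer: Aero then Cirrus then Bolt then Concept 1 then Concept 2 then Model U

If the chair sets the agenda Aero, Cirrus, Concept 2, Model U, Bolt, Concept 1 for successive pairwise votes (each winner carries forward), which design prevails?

Round 1: Aero vs Cirrus — 8–5, Aero advances.
Round 2: Aero vs Concept 2 — 13–0, Aero advances.
Round 3: Aero vs Model U — 8–5, Aero advances.
Round 4: Aero vs Bolt — 13–0, Aero advances.
Round 5: Aero vs Concept 1 — 13–0, Aero advances.
Aero survives the agenda.

Aero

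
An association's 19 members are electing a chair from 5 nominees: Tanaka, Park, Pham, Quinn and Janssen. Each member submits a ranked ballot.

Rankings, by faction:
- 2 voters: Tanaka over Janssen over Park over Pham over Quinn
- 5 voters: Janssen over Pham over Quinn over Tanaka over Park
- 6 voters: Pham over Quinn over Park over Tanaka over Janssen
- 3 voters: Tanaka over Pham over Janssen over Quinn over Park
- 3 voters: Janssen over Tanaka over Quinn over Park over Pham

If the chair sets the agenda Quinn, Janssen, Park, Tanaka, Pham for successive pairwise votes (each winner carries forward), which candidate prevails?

Round 1: Quinn vs Janssen — 6–13, Janssen advances.
Round 2: Janssen vs Park — 13–6, Janssen advances.
Round 3: Janssen vs Tanaka — 8–11, Tanaka advances.
Round 4: Tanaka vs Pham — 8–11, Pham advances.
Pham survives the agenda.

Pham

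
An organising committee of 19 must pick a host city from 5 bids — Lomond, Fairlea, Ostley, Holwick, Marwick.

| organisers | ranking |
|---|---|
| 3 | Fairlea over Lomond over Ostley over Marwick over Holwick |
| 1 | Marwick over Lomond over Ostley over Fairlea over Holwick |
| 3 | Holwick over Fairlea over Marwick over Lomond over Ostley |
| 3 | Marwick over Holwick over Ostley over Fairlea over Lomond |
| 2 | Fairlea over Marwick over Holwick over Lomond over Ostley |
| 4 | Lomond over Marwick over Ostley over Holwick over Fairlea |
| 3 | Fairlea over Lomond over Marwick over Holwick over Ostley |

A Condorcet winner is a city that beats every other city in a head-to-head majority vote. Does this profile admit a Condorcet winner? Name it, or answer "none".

none

Pairwise majorities:
Lomond vs Fairlea: Fairlea wins 14–5.
Lomond vs Ostley: Lomond wins 16–3.
Lomond–Holwick: Lomond 11–8.
Lomond–Marwick: Lomond 10–9.
Fairlea vs Ostley: Fairlea wins 11–8.
Fairlea vs Holwick: Holwick wins 10–9.
Fairlea vs Marwick: Fairlea wins 11–8.
Ostley vs Holwick: Holwick wins 11–8.
Ostley–Marwick: Marwick 16–3.
Holwick vs Marwick: Marwick, 16–3.
Each city drops at least one matchup (Lomond loses to Fairlea; Fairlea loses to Holwick; Ostley loses to Lomond; Holwick loses to Lomond; Marwick loses to Lomond); the cycle Lomond → Holwick → Fairlea → Lomond rules out a Condorcet winner.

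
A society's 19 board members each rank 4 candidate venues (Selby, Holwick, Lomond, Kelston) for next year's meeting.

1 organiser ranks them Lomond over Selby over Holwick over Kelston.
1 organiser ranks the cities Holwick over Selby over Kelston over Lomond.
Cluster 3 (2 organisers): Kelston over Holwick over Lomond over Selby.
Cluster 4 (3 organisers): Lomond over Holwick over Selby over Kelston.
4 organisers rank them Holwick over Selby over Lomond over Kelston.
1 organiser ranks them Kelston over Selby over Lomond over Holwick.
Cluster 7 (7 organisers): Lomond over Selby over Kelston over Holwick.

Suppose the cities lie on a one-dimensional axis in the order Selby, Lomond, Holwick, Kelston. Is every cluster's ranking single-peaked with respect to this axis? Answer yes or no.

Axis positions: Selby=1, Lomond=2, Holwick=3, Kelston=4.
Cluster 1 (peak Lomond at position 2): ranking walks positions 2-1-3-4, expanding outward from the peak — single-peaked.
Cluster 2: ranking walks positions 3-1-4-2; Selby is ranked above Lomond even though Lomond lies between Selby and the peak Holwick on the axis — preferences dip and rise again. Not single-peaked.
Cluster 3 (peak Kelston at position 4): ranking walks positions 4-3-2-1, expanding outward from the peak — single-peaked.
Cluster 4 (peak Lomond at position 2): ranking walks positions 2-3-1-4, expanding outward from the peak — single-peaked.
Cluster 5: ranking walks positions 3-1-2-4; Selby is ranked above Lomond even though Lomond lies between Selby and the peak Holwick on the axis — preferences dip and rise again. Not single-peaked.
Cluster 6: ranking walks positions 4-1-2-3; Selby is ranked above Holwick even though Holwick lies between Selby and the peak Kelston on the axis — preferences dip and rise again. Not single-peaked.
Cluster 7: ranking walks positions 2-1-4-3; Kelston is ranked above Holwick even though Holwick lies between Kelston and the peak Lomond on the axis — preferences dip and rise again. Not single-peaked.
Cluster 2 violates single-peakedness, so the profile is not single-peaked on this axis.

no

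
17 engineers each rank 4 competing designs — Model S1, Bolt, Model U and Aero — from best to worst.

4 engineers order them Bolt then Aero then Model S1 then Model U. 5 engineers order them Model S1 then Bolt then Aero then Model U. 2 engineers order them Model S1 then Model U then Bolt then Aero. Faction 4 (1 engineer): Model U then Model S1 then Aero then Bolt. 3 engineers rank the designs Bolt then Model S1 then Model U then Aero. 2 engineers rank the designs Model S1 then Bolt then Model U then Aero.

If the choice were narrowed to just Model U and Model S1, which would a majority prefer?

Model S1

Ballots ranking Model U above Model S1: 1.
Ballots ranking Model S1 above Model U: 17 − 1 = 16.
Model S1 wins the head-to-head 16–1.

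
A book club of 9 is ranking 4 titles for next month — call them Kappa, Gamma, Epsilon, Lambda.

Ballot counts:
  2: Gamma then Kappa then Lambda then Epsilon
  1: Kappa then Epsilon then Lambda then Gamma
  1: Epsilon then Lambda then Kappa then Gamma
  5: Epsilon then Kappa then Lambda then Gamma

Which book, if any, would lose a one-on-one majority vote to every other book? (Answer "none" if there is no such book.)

Head-to-head results (9 members):
Kappa vs Gamma: Kappa wins 7–2.
Kappa vs Epsilon: Kappa preferred on 2+1 = 3 ballots; Epsilon wins 6–3.
Kappa vs Lambda: Kappa wins 8–1.
Gamma vs Epsilon: Epsilon wins 7–2.
Gamma–Lambda: Lambda 7–2.
Epsilon vs Lambda: Epsilon, 7–2.
Only Gamma has no wins; Gamma is the Condorcet loser.

Gamma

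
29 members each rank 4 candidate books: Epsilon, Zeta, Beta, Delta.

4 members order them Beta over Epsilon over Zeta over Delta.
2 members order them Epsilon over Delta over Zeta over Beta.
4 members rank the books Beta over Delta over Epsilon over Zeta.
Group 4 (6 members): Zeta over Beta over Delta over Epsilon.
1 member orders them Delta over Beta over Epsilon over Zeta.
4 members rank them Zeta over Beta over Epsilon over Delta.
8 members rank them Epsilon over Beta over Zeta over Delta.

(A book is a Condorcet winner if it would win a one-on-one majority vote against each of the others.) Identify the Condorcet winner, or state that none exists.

Beta

Check each pair by majority over 29 ballots:
Epsilon vs Zeta: Epsilon is ranked higher on 4+2+4+1+8 = 19 ballots, Zeta on 10. Epsilon wins 19–10.
Epsilon–Beta: Beta 19–10.
Epsilon vs Delta: Epsilon, 18–11.
Zeta vs Beta: Zeta preferred on 2+6+4 = 12 ballots; Beta wins 17–12.
Zeta vs Delta: Zeta, 22–7.
Beta vs Delta: 4+4+6+4+8 = 26 for Beta, 3 for Delta — Beta by 26–3.
Beta beats each of Epsilon, Zeta, Delta — Beta is the Condorcet winner.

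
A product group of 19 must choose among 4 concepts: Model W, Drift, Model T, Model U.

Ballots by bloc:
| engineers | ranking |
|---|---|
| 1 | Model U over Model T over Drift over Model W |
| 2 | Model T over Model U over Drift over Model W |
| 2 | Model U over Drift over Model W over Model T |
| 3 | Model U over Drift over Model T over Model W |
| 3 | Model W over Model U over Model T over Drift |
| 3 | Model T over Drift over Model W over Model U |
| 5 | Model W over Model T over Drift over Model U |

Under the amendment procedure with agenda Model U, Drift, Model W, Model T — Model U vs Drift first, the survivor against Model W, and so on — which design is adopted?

Model W

Round 1: Model U vs Drift — 11–8, Model U advances.
Round 2: Model U vs Model W — 8–11, Model W advances.
Round 3: Model W vs Model T — 10–9, Model W advances.
The agenda winner is Model W.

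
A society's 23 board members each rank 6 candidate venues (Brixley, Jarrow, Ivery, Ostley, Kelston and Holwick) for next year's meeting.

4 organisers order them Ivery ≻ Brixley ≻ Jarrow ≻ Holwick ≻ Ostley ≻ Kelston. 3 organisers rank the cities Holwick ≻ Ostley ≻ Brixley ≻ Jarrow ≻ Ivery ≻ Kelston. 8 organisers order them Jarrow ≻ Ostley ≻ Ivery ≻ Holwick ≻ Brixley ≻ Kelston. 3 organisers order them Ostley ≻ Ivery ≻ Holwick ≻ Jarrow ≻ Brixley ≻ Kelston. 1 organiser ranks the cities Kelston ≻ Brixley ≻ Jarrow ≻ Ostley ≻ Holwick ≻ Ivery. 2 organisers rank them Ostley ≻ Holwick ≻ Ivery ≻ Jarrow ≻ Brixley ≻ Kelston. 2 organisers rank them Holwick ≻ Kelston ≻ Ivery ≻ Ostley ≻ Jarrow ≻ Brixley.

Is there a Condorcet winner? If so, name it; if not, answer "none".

Jarrow

Pairwise majorities:
Brixley vs Jarrow: Brixley is ranked higher on 4+3+1 = 8 ballots, Jarrow on 15. Jarrow wins 15–8.
Brixley vs Ivery: Ivery, 19–4.
Brixley vs Ostley: 4+1 = 5 for Brixley, 18 for Ostley — Ostley by 18–5.
Brixley vs Kelston: Brixley, 20–3.
Brixley–Holwick: Holwick 18–5.
Jarrow vs Ivery: Jarrow wins 12–11.
Jarrow vs Ostley: Jarrow, 13–10.
Jarrow vs Kelston: Jarrow preferred on 4+3+8+3+2 = 20 ballots; Jarrow wins 20–3.
Jarrow vs Holwick: Jarrow preferred on 4+8+1 = 13 ballots; Jarrow wins 13–10.
Ivery vs Ostley: Ostley wins 17–6.
Ivery vs Kelston: 4+3+8+3+2 = 20 for Ivery, 3 for Kelston — Ivery by 20–3.
Ivery vs Holwick: Ivery is ranked higher on 4+8+3 = 15 ballots, Holwick on 8. Ivery wins 15–8.
Ostley vs Kelston: Ostley is ranked higher on 4+3+8+3+2 = 20 ballots, Kelston on 3. Ostley wins 20–3.
Ostley vs Holwick: Ostley, 14–9.
Kelston vs Holwick: Kelston is ranked higher on 1 ballot, Holwick on 22. Holwick wins 22–1.
Only Jarrow has no losses; Jarrow is the Condorcet winner.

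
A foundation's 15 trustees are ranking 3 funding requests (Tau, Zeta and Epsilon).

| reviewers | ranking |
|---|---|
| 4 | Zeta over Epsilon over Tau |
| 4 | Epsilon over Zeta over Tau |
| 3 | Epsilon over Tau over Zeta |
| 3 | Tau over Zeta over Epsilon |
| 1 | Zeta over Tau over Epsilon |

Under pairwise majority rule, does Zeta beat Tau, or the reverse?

Ballots ranking Zeta above Tau: 4 + 4 + 1 = 9.
Ballots ranking Tau above Zeta: 15 − 9 = 6.
Zeta wins the head-to-head 9–6.

Zeta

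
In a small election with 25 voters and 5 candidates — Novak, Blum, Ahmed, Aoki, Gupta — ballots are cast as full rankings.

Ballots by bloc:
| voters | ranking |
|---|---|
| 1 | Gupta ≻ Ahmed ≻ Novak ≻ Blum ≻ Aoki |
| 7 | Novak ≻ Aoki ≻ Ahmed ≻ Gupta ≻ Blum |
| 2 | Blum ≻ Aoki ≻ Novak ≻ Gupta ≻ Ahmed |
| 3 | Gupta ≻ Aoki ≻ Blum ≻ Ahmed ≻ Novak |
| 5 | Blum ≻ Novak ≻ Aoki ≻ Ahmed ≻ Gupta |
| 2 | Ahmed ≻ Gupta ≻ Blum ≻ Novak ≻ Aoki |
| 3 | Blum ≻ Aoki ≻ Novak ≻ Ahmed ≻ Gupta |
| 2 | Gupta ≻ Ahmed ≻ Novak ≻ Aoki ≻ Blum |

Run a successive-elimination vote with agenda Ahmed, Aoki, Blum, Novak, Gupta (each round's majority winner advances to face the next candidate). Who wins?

Round 1: Ahmed vs Aoki — 5–20, Aoki advances.
Round 2: Aoki vs Blum — 12–13, Blum advances.
Round 3: Blum vs Novak — 15–10, Blum advances.
Round 4: Blum vs Gupta — 10–15, Gupta advances.
The agenda winner is Gupta.

Gupta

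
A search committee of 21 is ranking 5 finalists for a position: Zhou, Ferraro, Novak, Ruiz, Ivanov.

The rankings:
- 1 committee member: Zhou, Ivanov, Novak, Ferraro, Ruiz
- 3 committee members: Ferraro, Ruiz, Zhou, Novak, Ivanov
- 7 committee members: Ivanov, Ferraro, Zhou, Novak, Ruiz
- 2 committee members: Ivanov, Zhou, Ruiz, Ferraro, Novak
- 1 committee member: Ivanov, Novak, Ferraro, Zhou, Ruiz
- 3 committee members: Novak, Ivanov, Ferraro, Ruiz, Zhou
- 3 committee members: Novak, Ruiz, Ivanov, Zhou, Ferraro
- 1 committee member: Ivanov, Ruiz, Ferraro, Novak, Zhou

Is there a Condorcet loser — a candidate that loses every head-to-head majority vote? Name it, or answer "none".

Ruiz

Head-to-head results (21 committee members):
Zhou–Ferraro: Ferraro 15–6.
Zhou vs Novak: Zhou is ranked higher on 1+3+7+2 = 13 ballots, Novak on 8. Zhou wins 13–8.
Zhou–Ruiz: Zhou 11–10.
Zhou vs Ivanov: 4 to 17, Ivanov.
Ferraro vs Novak: 13 to 8, Ferraro.
Ferraro vs Ruiz: Ferraro preferred on 1+3+7+1+3 = 15 ballots; Ferraro wins 15–6.
Ferraro vs Ivanov: Ivanov, 18–3.
Novak vs Ruiz: Novak is ranked higher on 1+7+1+3+3 = 15 ballots, Ruiz on 6. Novak wins 15–6.
Novak vs Ivanov: Ivanov, 12–9.
Ruiz vs Ivanov: Ivanov wins 15–6.
Only Ruiz has no wins; Ruiz is the Condorcet loser.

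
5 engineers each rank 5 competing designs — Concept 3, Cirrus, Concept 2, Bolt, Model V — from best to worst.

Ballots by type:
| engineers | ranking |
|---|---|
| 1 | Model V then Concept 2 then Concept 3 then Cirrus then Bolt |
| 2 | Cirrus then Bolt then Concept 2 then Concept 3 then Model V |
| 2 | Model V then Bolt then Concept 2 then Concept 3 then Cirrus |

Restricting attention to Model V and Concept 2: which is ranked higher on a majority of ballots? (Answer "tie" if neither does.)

Ballots ranking Model V above Concept 2: 1 + 2 = 3.
Ballots ranking Concept 2 above Model V: 5 − 3 = 2.
Model V wins the head-to-head 3–2.

Model V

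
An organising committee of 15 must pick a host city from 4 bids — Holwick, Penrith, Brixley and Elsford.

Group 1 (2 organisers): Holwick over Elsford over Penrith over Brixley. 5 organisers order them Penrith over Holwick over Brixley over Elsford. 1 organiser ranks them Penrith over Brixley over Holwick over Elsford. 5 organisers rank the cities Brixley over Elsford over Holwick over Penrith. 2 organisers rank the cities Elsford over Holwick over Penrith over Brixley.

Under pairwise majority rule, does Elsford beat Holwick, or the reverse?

Holwick

Ballots ranking Elsford above Holwick: 5 + 2 = 7.
Ballots ranking Holwick above Elsford: 15 − 7 = 8.
Holwick wins the head-to-head 8–7.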